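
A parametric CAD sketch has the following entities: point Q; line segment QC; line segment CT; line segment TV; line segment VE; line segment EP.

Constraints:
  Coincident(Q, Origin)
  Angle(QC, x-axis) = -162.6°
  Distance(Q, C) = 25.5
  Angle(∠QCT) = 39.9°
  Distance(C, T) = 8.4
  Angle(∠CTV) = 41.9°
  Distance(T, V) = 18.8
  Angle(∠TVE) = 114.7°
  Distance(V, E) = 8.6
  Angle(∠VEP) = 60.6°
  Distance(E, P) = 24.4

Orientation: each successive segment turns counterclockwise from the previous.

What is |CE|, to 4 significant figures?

16.29

Q is at the origin; QC runs at -162.6° with length 25.5, so C = (-24.33, -7.626). ∠QCT = 39.9° gives CT at -22.50° from the x-axis; with |CT| = 8.4, T = (-16.57, -10.84). ∠CTV = 41.9° gives TV at 115.6° from the x-axis; with |TV| = 18.8, V = (-24.70, 6.114). ∠TVE = 114.7° gives VE at -179.1° from the x-axis; with |VE| = 8.6, E = (-33.29, 5.979). Then |CE| = |E − C| = 16.29.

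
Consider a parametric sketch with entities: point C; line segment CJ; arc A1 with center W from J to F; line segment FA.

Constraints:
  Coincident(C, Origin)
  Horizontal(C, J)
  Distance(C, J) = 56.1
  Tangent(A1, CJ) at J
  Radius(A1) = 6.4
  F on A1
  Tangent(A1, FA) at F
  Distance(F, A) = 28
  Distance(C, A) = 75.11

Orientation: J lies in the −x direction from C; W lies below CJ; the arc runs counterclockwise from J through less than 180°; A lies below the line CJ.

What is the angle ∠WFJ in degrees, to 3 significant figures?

50.4°

Checks: ∠(WJ, JC) = 90.00° ✓; |WJ| = 6.400 ✓; |WF| = 6.400 ✓; ∠(WF, FA) = 90.00° ✓; |FA| = 28.00 ✓; |CA| = 75.11 ✓.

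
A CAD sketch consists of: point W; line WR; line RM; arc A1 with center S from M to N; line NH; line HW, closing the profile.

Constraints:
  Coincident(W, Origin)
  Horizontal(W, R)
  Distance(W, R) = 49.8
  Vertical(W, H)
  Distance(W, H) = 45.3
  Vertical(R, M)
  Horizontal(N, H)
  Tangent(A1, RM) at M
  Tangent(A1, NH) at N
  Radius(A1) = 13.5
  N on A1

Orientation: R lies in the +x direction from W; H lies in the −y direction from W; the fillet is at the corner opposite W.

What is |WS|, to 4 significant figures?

48.26

W and H share the same x with |WH| = 45.3 and H on the −y side, so H = (0.000, -45.30). The virtual corner opposite W is at (49.80, -45.30). Tangency of A1 to RM means the radius SM is perpendicular to RM and since A1 is tangent to NH there, SN ⟂ NH, with radius 13.5, so the center S sits 13.5 in from both sides at S = (36.30, -31.80). Then |WS| = |S − W| = 48.26.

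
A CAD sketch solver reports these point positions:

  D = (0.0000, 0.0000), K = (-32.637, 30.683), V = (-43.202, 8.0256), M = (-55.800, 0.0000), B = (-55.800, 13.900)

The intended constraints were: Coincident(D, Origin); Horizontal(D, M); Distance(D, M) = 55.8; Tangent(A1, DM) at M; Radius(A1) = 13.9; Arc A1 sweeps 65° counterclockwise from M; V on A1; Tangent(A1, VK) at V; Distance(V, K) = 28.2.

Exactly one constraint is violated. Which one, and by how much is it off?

Distance(V, K) = 28.2 — off by 3.20.

D = (0.00, 0.00) ✓; D.y = 0.00, M.y = 0.00 ✓; |DM| = 55.80 ✓; ∠(BM, MD) = 90.00° ✓; |BM| = 13.90 ✓; bearing(B→V) − bearing(B→M) = 65.00° ✓; |BV| = 13.90 ✓; ∠(BV, VK) = 90.00° ✓; |VK| = 25.00 ✗.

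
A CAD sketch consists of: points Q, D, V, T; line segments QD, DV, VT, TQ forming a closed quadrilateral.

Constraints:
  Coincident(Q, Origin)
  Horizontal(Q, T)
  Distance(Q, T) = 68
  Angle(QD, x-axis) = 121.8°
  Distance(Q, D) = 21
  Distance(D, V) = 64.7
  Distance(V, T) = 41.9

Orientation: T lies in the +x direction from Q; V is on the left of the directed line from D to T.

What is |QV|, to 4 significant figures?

63.14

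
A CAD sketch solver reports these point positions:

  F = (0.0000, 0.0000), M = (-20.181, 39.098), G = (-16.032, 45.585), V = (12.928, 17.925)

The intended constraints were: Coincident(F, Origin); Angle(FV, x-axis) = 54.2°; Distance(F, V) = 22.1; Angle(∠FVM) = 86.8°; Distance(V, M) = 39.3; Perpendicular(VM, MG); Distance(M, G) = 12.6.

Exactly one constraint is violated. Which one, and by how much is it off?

Distance(M, G) = 12.6 — off by 4.90.

F = (0.00, 0.00) ✓; FV at 54.20° ✓; |FV| = 22.10 ✓; ∠FVM = 86.80° ✓; |VM| = 39.30 ✓; ∠(VM, MG) = 90.00° ✓; |MG| = 7.700 ✗.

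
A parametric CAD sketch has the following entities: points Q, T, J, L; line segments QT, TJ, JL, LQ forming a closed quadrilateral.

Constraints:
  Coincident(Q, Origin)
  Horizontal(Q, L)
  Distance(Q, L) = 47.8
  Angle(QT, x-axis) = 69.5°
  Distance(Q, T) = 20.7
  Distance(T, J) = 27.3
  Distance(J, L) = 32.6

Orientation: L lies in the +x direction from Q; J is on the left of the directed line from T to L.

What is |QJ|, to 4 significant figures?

43.77

Q is at the origin; Q and L share the same y with |QL| = 47.8 and L in +x, so L = (47.8, 0). QT runs at 69.5° with |QT| = 20.7, so T = (7.249, 19.39). J is determined by |TJ| = 27.3 and |JL| = 32.6 together: it lies at the intersection of circle(T, 27.3) and circle(L, 32.6). With |TL| = 44.95, the foot of the radical line on TL is 18.94 from T and the perpendicular offset is √(27.3² − 18.94²) = 19.66. Taking the left-of-TL solution: J = (32.82, 28.95).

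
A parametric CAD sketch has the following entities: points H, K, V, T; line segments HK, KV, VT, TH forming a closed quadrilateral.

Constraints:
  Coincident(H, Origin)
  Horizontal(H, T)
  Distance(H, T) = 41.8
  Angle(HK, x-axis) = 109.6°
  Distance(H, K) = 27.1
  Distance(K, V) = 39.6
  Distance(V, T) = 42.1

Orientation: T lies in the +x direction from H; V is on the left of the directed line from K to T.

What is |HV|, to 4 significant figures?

48.53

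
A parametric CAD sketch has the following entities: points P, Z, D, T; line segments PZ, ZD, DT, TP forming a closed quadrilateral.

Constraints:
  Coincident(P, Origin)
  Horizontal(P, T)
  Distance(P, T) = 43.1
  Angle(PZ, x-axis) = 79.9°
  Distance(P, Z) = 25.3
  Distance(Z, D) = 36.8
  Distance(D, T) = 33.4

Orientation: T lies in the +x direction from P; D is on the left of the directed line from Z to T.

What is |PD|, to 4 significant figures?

52.24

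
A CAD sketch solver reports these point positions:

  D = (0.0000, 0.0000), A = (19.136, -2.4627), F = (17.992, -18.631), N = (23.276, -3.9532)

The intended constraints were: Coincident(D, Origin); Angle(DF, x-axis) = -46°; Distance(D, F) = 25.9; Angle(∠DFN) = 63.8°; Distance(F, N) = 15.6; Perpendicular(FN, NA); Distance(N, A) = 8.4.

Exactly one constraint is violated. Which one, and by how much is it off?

Distance(N, A) = 8.4 — off by 4.00.

D = (0.00, 0.00) ✓; DF at -46.00° ✓; |DF| = 25.90 ✓; ∠DFN = 63.80° ✓; |FN| = 15.60 ✓; ∠(FN, NA) = 90.00° ✓; |NA| = 4.400 ✗.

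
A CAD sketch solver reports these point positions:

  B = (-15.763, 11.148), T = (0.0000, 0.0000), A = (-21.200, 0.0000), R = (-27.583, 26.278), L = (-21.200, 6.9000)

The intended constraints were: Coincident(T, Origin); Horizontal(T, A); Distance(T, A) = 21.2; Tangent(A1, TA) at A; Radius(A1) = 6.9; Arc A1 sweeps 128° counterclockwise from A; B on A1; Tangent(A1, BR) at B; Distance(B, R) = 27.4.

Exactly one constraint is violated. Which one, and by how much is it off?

Distance(B, R) = 27.4 — off by 8.20.

T = (0.00, 0.00) ✓; T.y = 0.00, A.y = 0.00 ✓; |TA| = 21.20 ✓; ∠(LA, AT) = 90.00° ✓; |LA| = 6.900 ✓; bearing(L→B) − bearing(L→A) = 128.0° ✓; |LB| = 6.900 ✓; ∠(LB, BR) = 90.00° ✓; |BR| = 19.20 ✗.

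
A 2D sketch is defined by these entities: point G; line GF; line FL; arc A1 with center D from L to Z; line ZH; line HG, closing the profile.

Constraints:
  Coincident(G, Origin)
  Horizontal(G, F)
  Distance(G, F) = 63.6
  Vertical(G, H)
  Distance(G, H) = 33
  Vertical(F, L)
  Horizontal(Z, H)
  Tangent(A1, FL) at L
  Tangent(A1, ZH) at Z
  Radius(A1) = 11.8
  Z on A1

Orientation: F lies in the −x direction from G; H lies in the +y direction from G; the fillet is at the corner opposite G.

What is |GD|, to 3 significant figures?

56.0

GH is vertical with |GH| = 33.0 and H on the +y side, so H = (0.00, 33.0). The virtual corner opposite G is at (-63.6, 33.0). The tangent condition forces DL to be normal to FL and A1 meets ZH tangentially, so DZ is at right angles to ZH, with radius 11.8, so the center D sits 11.8 in from both sides at D = (-51.8, 21.2). Then |GD| = |D − G| = 56.0.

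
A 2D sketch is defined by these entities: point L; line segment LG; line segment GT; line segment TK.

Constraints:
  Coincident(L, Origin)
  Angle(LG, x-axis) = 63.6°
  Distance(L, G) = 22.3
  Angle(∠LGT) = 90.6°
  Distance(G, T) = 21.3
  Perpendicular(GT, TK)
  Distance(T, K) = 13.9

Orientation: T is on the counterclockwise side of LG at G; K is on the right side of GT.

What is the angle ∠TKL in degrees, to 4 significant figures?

30.75°

L is at the origin; LG runs at 63.6° with length 22.3, so G = 22.3·(cos 63.6°, sin 63.6°) = (9.915, 19.97). ∠LGT = 90.6°, so GT runs at 63.6° + (180° − 90.6°) = 153.0° from the x-axis; with |GT| = 21.3, T = G + 21.3·(cos 153.0°, sin 153.0°) = (-9.063, 29.64). GT ⟂ TK; with |TK| = 13.9 on the right of GT, K = T + 13.9·(0.4540, 0.8910) = (-2.753, 42.03). Then cos ∠TKL = KT·KL / (|KT||KL|), giving 30.75°.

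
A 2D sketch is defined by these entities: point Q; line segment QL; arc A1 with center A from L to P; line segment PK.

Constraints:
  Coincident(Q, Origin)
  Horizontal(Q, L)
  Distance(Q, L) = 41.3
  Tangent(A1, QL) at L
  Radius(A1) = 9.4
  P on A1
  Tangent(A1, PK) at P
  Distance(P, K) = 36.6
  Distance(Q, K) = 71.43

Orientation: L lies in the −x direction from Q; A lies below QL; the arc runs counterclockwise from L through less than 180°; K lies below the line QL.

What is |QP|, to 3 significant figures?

51.2

Checks: |AP| = 9.400 ✓; ∠(AP, PK) = 90.00° ✓; |PK| = 36.60 ✓; |QK| = 71.43 ✓.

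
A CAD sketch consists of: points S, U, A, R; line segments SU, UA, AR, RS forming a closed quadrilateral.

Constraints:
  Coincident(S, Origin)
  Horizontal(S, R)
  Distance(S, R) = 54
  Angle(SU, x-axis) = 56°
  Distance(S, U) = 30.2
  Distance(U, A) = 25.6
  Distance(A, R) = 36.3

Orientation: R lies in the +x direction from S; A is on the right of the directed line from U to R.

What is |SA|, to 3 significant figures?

17.7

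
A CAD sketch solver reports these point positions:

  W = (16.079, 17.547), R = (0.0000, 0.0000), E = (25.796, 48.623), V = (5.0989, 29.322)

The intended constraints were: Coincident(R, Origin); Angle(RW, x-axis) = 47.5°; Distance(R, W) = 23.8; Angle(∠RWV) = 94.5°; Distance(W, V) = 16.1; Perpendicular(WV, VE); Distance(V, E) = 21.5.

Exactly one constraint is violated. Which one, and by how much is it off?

Distance(V, E) = 21.5 — off by 6.80.

R = (0.00, 0.00) ✓; RW at 47.50° ✓; |RW| = 23.80 ✓; ∠RWV = 94.50° ✓; |WV| = 16.10 ✓; ∠(WV, VE) = 90.00° ✓; |VE| = 28.30 ✗.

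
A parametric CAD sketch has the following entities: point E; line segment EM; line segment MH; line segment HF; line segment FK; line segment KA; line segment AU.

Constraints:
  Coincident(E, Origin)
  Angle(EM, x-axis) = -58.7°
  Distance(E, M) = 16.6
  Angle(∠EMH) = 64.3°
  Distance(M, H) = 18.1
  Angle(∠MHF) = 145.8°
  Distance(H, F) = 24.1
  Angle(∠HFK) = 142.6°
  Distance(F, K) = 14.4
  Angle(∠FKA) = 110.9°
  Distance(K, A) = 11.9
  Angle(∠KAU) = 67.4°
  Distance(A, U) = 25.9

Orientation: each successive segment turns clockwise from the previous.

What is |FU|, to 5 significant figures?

12.632

E is at the origin; EM runs at -58.7° with length 16.6, so M = (8.6240, -14.184). ∠EMH = 64.3° gives MH at -174.40° from the x-axis; with |MH| = 18.1, H = (-9.3896, -15.950). ∠MHF = 145.8° gives HF at 151.40° from the x-axis; with |HF| = 24.1, F = (-30.549, -4.4138). ∠HFK = 142.6° gives FK at 114.00° from the x-axis; with |FK| = 14.4, K = (-36.406, 8.7413). ∠FKA = 110.9° gives KA at 44.900° from the x-axis; with |KA| = 11.9, A = (-27.977, 17.141). ∠KAU = 67.4° gives AU at -67.700° from the x-axis; with |AU| = 25.9, U = (-18.149, -6.8218). Then |FU| = |U − F| = 12.632.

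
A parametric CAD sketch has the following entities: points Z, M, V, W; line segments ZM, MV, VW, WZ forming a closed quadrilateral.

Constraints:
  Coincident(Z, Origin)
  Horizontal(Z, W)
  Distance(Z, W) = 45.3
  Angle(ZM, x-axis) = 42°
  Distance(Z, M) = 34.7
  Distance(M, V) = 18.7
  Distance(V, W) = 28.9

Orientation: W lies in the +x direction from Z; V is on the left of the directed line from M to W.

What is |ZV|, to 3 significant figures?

52.3

Z is at the origin; ZW is horizontal with |ZW| = 45.3 and W in +x, so W = (45.3, 0). ZM runs at 42.0° with |ZM| = 34.7, so M = (25.8, 23.2). V is determined by |MV| = 18.7 and |VW| = 28.9 together: it lies at the intersection of circle(M, 18.7) and circle(W, 28.9). With |MW| = 30.3, the foot of the radical line on MW is 7.16 from M and the perpendicular offset is √(18.7² − 7.16²) = 17.3. Taking the left-of-MW solution: V = (43.6, 28.9).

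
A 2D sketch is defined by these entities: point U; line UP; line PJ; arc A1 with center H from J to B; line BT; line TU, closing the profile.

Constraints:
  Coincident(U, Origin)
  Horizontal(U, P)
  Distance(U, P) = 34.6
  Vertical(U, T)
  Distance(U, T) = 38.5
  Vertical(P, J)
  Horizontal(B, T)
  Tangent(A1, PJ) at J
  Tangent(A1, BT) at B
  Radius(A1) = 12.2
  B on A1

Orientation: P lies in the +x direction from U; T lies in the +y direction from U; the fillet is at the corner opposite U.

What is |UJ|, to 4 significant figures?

43.46

U is at the origin; UP is horizontal with |UP| = 34.6 and P on the +x side, so P = (34.60, 0.000). U and T share the same x with |UT| = 38.5 and T on the +y side, so T = (0.000, 38.50). The virtual corner opposite U is at (34.60, 38.50). Tangency of A1 to PJ means the radius HJ is perpendicular to PJ and tangency of A1 to BT means the radius HB is perpendicular to BT, with radius 12.2, so the center H sits 12.2 in from both sides at H = (22.40, 26.30). That places the tangent points at J = (34.60, 26.30) on PJ and B = (22.40, 38.50) on BT. Then |UJ| = |J − U| = 43.46.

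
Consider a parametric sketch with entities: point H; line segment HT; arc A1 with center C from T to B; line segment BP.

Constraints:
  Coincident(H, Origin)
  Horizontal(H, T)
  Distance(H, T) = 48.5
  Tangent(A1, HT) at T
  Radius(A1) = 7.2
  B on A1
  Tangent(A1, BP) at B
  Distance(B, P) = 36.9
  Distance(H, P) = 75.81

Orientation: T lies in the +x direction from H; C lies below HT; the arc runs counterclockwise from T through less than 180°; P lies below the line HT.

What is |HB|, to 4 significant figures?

44.00

Checks: |CB| = 7.200 ✓; ∠(CB, BP) = 90.00° ✓; |BP| = 36.90 ✓; |HP| = 75.81 ✓.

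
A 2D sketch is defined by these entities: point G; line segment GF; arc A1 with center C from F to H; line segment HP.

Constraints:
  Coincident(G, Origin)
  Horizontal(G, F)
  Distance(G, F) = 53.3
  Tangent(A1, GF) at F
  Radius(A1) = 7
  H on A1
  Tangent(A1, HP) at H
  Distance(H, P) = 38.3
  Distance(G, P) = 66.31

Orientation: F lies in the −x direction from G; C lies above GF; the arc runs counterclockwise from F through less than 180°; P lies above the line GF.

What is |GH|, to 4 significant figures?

46.89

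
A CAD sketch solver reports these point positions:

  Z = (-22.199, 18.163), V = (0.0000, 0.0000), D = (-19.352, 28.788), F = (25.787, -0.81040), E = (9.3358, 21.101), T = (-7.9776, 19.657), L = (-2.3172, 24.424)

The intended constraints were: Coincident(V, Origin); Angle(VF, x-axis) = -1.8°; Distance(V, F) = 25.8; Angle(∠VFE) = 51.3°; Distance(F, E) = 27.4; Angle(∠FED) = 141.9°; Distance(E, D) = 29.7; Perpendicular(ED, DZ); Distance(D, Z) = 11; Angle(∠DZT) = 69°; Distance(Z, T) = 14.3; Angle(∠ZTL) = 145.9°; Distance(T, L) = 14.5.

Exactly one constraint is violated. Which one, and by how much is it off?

Distance(T, L) = 14.5 — off by 7.10.

V = (0.00, 0.00) ✓; VF at -1.800° ✓; |VF| = 25.80 ✓; ∠VFE = 51.30° ✓; |FE| = 27.40 ✓; ∠FED = 141.9° ✓; |ED| = 29.70 ✓; ∠(ED, DZ) = 90.00° ✓; |DZ| = 11.00 ✓; ∠DZT = 69.00° ✓; |ZT| = 14.30 ✓; ∠ZTL = 145.9° ✓; |TL| = 7.400 ✗.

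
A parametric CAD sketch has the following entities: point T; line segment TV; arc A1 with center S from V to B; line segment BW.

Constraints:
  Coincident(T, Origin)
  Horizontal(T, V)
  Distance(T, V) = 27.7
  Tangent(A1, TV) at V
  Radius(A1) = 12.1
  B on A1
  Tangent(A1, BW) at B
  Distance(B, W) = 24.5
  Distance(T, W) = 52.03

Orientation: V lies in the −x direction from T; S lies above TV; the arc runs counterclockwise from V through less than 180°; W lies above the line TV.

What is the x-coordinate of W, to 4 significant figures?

-35.11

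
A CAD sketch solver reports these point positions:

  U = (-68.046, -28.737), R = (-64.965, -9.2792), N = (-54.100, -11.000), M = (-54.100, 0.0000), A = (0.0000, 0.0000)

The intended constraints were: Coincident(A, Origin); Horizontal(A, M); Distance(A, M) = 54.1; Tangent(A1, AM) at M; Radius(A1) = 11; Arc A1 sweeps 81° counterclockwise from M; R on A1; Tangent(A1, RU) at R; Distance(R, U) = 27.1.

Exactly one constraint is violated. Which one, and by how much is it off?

Distance(R, U) = 27.1 — off by 7.40.

A = (0.00, 0.00) ✓; A.y = 0.00, M.y = 0.00 ✓; |AM| = 54.10 ✓; ∠(NM, MA) = 90.00° ✓; |NM| = 11.00 ✓; bearing(N→R) − bearing(N→M) = 81.00° ✓; |NR| = 11.00 ✓; ∠(NR, RU) = 90.00° ✓; |RU| = 19.70 ✗.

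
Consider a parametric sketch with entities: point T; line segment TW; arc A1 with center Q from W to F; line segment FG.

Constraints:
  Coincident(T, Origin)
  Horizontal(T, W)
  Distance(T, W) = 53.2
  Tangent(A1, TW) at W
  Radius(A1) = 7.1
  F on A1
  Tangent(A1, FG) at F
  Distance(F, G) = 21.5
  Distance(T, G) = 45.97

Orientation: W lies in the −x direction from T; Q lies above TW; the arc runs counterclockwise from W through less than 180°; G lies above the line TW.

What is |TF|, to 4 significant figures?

46.80

T is at the origin; TW is horizontal with |TW| = 53.2 and W on the −x side, so W = (-53.20, 0.000). Since A1 is tangent to TW there, QW ⟂ TW, so Q = W + (0, 7.1) = (-53.20, 7.100). Since QF ⟂ FG (tangency), |QG| = √(7.1² + 21.5²) = 22.64 regardless of where F sits on A1. So G lies on both circle(T, 45.97) and circle(Q, 22.64); the above-TW intersection is G = (-38.83, 24.60). F is the foot of the tangent from G: F = (-46.58, 4.543).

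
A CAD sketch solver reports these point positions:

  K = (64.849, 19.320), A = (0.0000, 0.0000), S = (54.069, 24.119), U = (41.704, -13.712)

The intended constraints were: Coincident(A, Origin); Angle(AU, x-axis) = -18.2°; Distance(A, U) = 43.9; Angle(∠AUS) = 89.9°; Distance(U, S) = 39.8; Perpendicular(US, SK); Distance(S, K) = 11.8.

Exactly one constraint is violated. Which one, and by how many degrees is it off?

Perpendicular(US, SK) — off by 5.90°.

A = (0.00, 0.00) ✓; AU at -18.20° ✓; |AU| = 43.90 ✓; ∠AUS = 89.90° ✓; |US| = 39.80 ✓; ∠(US, SK) = 95.90° ✗; |SK| = 11.80 ✓.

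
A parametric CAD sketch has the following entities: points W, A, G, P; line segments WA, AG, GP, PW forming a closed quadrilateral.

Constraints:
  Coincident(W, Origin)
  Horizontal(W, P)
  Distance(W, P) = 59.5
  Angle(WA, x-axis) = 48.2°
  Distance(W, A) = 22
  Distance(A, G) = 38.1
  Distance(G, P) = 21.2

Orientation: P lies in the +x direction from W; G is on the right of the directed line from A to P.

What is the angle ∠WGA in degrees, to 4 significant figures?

30.94°

Checks: |AG| = 38.10 ✓; |GP| = 21.20 ✓.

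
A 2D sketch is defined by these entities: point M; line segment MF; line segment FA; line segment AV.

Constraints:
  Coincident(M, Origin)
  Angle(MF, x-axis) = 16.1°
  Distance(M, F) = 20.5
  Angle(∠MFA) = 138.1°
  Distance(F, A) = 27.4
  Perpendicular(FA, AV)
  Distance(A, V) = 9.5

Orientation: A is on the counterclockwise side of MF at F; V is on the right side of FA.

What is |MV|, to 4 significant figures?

48.55

∠MFA = 138.1°, so FA runs at 16.1° + (180° − 138.1°) = 58.00° from the x-axis; with |FA| = 27.4, A = F + 27.4·(cos 58.00°, sin 58.00°) = (34.22, 28.92). FA ⟂ AV; with |AV| = 9.5 on the right of FA, V = A + 9.5·(0.8480, -0.5299) = (42.27, 23.89). Then |MV| = |V − M| = 48.55.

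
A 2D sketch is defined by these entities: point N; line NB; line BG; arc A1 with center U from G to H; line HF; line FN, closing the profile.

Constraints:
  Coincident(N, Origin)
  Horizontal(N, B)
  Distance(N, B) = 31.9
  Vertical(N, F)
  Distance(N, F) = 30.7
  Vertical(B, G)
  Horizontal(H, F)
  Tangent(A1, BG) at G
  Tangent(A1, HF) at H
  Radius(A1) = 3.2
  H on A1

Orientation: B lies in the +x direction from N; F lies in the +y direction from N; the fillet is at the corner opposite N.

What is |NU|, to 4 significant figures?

39.75

N is at the origin; N and B share the same y with |NB| = 31.9 and B on the +x side, so B = (31.90, 0.000). NF is vertical with |NF| = 30.7 and F on the +y side, so F = (0.000, 30.70). The virtual corner opposite N is at (31.90, 30.70). Tangency of A1 to BG means the radius UG is perpendicular to BG and the tangent condition forces UH to be normal to HF, with radius 3.2, so the center U sits 3.2 in from both sides at U = (28.70, 27.50). Then |NU| = |U − N| = 39.75.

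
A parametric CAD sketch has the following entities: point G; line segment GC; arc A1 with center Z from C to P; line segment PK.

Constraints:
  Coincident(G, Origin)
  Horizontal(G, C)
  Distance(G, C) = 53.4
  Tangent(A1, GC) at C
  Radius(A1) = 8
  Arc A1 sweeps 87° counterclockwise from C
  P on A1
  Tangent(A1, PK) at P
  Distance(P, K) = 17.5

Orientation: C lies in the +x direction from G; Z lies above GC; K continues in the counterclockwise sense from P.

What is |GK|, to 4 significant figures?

67.15

G is at the origin; GC is horizontal with |GC| = 53.4 and C on the +x side, so C = (53.40, 0.000). Since A1 is tangent to GC there, ZC ⟂ GC, so Z = C + (0, 8) = (53.40, 8.000). On A1, C sits at bearing -90° from Z; an 87° counterclockwise sweep puts P at bearing -3°, so P = Z + 8.0·(cos -3°, sin -3°) = (61.39, 7.581). A1 meets PK tangentially, so ZP is at right angles to PK, so PK runs along (−sin -3°, cos -3°); with |PK| = 17.5, K = (62.30, 25.06). Then |GK| = |K − G| = 67.15.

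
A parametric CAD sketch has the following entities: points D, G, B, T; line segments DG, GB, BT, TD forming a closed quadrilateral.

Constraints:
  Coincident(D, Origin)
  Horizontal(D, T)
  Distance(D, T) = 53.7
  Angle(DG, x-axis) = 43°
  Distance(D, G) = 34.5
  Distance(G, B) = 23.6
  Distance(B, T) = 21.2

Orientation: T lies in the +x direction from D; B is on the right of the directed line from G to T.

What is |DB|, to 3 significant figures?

32.5

Checks: |GB| = 23.60 ✓; |BT| = 21.20 ✓.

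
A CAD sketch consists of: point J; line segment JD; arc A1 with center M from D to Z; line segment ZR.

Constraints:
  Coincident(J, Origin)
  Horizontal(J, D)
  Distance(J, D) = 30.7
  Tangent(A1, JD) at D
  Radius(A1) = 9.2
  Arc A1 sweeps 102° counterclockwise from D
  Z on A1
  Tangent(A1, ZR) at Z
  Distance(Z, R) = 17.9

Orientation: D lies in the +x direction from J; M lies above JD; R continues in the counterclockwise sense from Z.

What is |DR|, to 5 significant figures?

29.104

J is at the origin; J and D share the same y with |JD| = 30.7 and D on the +x side, so D = (30.700, 0.0000). A1 meets JD tangentially, so MD is at right angles to JD, so M = D + (0, 9.2) = (30.700, 9.2000). On A1, D sits at bearing -90° from M; a 102° counterclockwise sweep puts Z at bearing 12°, so Z = M + 9.2·(cos 12°, sin 12°) = (39.699, 11.113). Tangency of A1 to ZR means the radius MZ is perpendicular to ZR, so ZR runs along (−sin 12°, cos 12°); with |ZR| = 17.9, R = (35.977, 28.622). Then |DR| = |R − D| = 29.104.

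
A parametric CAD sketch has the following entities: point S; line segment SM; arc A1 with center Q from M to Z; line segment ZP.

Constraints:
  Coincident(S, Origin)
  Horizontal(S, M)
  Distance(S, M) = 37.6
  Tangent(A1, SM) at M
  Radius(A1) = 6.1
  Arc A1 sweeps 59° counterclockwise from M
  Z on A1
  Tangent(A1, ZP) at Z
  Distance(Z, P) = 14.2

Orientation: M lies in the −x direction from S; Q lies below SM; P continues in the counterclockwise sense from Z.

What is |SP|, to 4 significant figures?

52.38

On A1, M sits at bearing 90° from Q; a 59° counterclockwise sweep puts Z at bearing 149°, so Z = Q + 6.1·(cos 149°, sin 149°) = (-42.83, -2.958). A1 meets ZP tangentially, so QZ is at right angles to ZP, so ZP runs along (−sin 149°, cos 149°); with |ZP| = 14.2, P = (-50.14, -15.13). Then |SP| = |P − S| = 52.38.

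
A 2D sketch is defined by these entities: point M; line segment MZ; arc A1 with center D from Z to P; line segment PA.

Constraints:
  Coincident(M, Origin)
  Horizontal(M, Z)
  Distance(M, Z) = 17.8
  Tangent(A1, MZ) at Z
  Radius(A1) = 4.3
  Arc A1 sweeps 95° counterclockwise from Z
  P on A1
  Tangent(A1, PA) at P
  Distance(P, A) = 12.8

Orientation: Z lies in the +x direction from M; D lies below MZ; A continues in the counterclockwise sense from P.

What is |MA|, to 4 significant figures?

22.75

M is at the origin; MZ is horizontal with |MZ| = 17.8 and Z on the +x side, so Z = (17.80, 0.000). Since A1 is tangent to MZ there, DZ ⟂ MZ, so D = Z + (0, -4.3) = (17.80, -4.300). On A1, Z sits at bearing 90° from D; a 95° counterclockwise sweep puts P at bearing 185°, so P = D + 4.3·(cos 185°, sin 185°) = (13.52, -4.675). Since A1 is tangent to PA there, DP ⟂ PA, so PA runs along (−sin 185°, cos 185°); with |PA| = 12.8, A = (14.63, -17.43). Then |MA| = |A − M| = 22.75.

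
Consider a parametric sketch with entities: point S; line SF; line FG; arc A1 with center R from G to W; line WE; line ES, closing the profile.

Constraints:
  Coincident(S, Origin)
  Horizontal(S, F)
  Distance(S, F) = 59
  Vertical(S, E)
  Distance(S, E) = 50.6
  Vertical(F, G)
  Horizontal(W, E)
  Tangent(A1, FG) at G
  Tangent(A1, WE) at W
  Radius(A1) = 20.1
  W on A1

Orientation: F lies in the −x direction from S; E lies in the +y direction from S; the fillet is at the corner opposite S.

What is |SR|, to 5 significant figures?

49.431

S and E share the same x with |SE| = 50.6 and E on the +y side, so E = (0.0000, 50.600). The virtual corner opposite S is at (-59.000, 50.600). A1 meets FG tangentially, so RG is at right angles to FG and tangency of A1 to WE means the radius RW is perpendicular to WE, with radius 20.1, so the center R sits 20.1 in from both sides at R = (-38.900, 30.500). Then |SR| = |R − S| = 49.431.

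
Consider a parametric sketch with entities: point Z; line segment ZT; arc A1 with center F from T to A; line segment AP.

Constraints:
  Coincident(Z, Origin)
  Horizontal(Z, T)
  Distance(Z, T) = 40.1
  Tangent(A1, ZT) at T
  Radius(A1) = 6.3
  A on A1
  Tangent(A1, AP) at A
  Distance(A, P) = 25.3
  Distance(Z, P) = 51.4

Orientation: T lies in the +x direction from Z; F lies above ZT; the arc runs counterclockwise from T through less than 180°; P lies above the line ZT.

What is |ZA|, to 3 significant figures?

46.9

Z is at the origin; ZT is horizontal with |ZT| = 40.1 and T on the +x side, so T = (40.1, 0.00). Since A1 is tangent to ZT there, FT ⟂ ZT, so F = T + (0, 6.3) = (40.1, 6.30). Since FA ⟂ AP (tangency), |FP| = √(6.3² + 25.3²) = 26.1 regardless of where A sits on A1. So P lies on both circle(Z, 51.4) and circle(F, 26.1); the above-ZT intersection is P = (39.9, 32.4). A is the foot of the tangent from P: A = (46.2, 7.86).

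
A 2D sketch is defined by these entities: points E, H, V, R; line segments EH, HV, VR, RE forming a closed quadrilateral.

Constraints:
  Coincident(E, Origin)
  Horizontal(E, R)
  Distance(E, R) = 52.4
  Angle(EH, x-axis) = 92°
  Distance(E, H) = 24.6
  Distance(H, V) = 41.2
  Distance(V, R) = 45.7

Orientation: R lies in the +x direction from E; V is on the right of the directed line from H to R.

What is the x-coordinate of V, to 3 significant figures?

9.35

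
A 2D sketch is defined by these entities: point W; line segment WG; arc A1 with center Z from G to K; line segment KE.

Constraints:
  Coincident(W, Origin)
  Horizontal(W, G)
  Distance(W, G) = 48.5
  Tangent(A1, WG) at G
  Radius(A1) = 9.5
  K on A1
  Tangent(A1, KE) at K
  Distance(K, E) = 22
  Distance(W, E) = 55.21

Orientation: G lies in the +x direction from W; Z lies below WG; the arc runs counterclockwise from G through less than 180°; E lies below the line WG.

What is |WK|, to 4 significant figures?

40.94

W is at the origin; WG is horizontal with |WG| = 48.5 and G on the +x side, so G = (48.50, 0.000). The tangent condition forces ZG to be normal to WG, so Z = G + (0, -9.5) = (48.50, -9.500). Since ZK ⟂ KE (tangency), |ZE| = √(9.5² + 22.0²) = 23.96 regardless of where K sits on A1. So E lies on both circle(W, 55.21) and circle(Z, 23.96); the below-WG intersection is E = (44.21, -33.08). K is the foot of the tangent from E: K = (39.24, -11.64).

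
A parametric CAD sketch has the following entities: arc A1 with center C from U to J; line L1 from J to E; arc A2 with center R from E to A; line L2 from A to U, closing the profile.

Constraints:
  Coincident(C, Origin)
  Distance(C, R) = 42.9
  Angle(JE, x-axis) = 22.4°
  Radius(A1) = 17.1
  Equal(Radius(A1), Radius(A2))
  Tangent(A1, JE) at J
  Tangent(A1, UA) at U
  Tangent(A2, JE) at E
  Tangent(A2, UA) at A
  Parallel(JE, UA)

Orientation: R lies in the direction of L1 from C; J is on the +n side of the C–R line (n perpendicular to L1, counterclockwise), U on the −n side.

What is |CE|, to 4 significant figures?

46.18

The slot axis is L1's direction at 22.4°, so u = (cos 22.4°, sin 22.4°) = (0.9245, 0.3811) and n = (−sin 22.4°, cos 22.4°) = (-0.3811, 0.9245). C is at the origin and R lies 42.9 along u from C, so R = 42.9·u = (39.66, 16.35). Tangency of A1 to both parallel lines with radius 17.1 puts J and U at C ± 17.1·n: J = (-6.516, 15.81), U = (6.516, -15.81). Equal radii place E and A the same way about R: E = R + 17.1·n = (33.15, 32.16), A = R − 17.1·n = (46.18, 0.5382). Then |CE| = |E − C| = 46.18.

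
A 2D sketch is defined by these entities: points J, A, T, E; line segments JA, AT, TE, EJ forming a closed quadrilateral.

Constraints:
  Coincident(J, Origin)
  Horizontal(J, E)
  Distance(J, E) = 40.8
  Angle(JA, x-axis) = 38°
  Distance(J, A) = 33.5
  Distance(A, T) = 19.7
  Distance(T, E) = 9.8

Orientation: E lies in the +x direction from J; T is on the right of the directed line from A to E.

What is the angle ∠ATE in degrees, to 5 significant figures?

112.64°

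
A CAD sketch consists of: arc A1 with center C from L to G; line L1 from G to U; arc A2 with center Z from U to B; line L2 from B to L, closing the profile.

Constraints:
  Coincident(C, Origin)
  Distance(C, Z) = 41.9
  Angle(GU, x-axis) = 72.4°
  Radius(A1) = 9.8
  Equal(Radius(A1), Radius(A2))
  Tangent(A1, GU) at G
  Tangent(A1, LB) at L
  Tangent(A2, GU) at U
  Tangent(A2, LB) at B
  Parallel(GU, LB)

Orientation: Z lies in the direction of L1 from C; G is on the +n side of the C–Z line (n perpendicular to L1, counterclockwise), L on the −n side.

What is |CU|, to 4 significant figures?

43.03

The slot axis is L1's direction at 72.4°, so u = (cos 72.4°, sin 72.4°) = (0.3024, 0.9532) and n = (−sin 72.4°, cos 72.4°) = (-0.9532, 0.3024). C is at the origin and Z lies 41.9 along u from C, so Z = 41.9·u = (12.67, 39.94). Tangency of A1 to both parallel lines with radius 9.8 puts G and L at C ± 9.8·n: G = (-9.341, 2.963), L = (9.341, -2.963). Equal radii place U and B the same way about Z: U = Z + 9.8·n = (3.328, 42.90), B = Z − 9.8·n = (22.01, 36.98). Then |CU| = |U − C| = 43.03.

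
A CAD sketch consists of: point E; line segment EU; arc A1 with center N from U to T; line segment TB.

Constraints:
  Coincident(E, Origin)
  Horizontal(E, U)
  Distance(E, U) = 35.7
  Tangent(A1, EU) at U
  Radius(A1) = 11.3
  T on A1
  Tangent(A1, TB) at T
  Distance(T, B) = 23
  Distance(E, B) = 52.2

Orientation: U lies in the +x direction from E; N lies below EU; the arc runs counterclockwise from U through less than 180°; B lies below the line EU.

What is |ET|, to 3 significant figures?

30.8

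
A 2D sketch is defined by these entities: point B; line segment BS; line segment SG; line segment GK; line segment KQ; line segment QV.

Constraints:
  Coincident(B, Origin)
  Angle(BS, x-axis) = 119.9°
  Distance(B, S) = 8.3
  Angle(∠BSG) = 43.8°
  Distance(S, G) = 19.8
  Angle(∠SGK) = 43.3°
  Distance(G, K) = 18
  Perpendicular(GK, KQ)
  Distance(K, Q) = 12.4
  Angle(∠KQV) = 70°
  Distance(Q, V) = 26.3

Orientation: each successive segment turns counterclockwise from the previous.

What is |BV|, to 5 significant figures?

20.790

GK is perpendicular to KQ, so KQ runs at 122.80°; with |KQ| = 12.4, Q = (-0.48095, 8.1488). ∠KQV = 70.0° gives QV at -127.20° from the x-axis; with |QV| = 26.3, V = (-16.382, -12.800). Then |BV| = |V − B| = 20.790.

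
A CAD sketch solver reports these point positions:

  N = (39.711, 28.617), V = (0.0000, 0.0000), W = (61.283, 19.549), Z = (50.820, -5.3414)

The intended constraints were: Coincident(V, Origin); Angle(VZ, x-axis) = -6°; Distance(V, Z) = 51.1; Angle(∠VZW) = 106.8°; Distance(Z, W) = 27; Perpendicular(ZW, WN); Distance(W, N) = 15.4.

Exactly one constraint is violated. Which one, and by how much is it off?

Distance(W, N) = 15.4 — off by 8.00.

V = (0.00, 0.00) ✓; VZ at -6.000° ✓; |VZ| = 51.10 ✓; ∠VZW = 106.8° ✓; |ZW| = 27.00 ✓; ∠(ZW, WN) = 90.00° ✓; |WN| = 23.40 ✗.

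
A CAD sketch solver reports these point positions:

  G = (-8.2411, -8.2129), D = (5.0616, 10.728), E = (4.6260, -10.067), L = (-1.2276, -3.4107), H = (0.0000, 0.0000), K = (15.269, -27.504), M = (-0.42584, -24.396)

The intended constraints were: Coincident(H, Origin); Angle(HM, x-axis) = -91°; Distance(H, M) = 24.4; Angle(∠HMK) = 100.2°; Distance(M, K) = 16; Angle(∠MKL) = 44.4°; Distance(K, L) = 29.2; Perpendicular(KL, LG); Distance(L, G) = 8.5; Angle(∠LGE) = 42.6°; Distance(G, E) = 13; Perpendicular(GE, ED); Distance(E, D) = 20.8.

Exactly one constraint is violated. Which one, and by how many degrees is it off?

Perpendicular(GE, ED) — off by 7.00°.

H = (0.00, 0.00) ✓; HM at -91.00° ✓; |HM| = 24.40 ✓; ∠HMK = 100.2° ✓; |MK| = 16.00 ✓; ∠MKL = 44.40° ✓; |KL| = 29.20 ✓; ∠(KL, LG) = 90.00° ✓; |LG| = 8.500 ✓; ∠LGE = 42.60° ✓; |GE| = 13.00 ✓; ∠(GE, ED) = 97.00° ✗; |ED| = 20.80 ✓.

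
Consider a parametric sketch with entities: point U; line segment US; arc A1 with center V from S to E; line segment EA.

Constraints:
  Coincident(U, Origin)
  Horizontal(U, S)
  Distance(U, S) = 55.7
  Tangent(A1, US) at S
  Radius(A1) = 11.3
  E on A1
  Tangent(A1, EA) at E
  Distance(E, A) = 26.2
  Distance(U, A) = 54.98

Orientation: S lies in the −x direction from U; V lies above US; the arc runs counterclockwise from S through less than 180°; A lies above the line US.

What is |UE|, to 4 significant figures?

45.59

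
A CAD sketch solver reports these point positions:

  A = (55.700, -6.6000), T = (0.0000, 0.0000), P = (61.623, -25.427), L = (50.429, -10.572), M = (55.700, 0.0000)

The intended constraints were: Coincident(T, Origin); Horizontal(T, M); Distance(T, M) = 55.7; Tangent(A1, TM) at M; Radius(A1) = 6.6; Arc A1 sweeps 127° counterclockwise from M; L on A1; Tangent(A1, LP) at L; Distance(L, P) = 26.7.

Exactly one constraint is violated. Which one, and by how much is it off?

Distance(L, P) = 26.7 — off by 8.10.

T = (0.00, 0.00) ✓; T.y = 0.00, M.y = 0.00 ✓; |TM| = 55.70 ✓; ∠(AM, MT) = 90.00° ✓; |AM| = 6.600 ✓; bearing(A→L) − bearing(A→M) = 127.0° ✓; |AL| = 6.600 ✓; ∠(AL, LP) = 90.00° ✓; |LP| = 18.60 ✗.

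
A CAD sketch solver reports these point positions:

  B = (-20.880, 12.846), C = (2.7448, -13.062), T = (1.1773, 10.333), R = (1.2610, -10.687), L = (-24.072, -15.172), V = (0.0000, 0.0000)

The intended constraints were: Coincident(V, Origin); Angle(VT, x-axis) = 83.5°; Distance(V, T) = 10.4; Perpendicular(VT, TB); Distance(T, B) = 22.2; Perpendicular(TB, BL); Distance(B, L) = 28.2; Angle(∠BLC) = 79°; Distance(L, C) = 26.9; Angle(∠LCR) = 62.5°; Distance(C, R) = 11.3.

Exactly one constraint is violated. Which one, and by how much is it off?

Distance(C, R) = 11.3 — off by 8.50.

V = (0.00, 0.00) ✓; VT at 83.50° ✓; |VT| = 10.40 ✓; ∠(VT, TB) = 90.00° ✓; |TB| = 22.20 ✓; ∠(TB, BL) = 90.00° ✓; |BL| = 28.20 ✓; ∠BLC = 79.00° ✓; |LC| = 26.90 ✓; ∠LCR = 62.50° ✓; |CR| = 2.800 ✗.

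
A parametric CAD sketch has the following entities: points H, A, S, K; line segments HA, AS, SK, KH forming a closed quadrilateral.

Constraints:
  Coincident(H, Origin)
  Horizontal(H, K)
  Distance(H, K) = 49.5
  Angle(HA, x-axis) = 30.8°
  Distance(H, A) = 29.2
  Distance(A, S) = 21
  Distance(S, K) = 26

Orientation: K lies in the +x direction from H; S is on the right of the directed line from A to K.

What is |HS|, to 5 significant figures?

24.949

H is at the origin; HK is horizontal with |HK| = 49.5 and K in +x, so K = (49.5, 0). HA runs at 30.8° with |HA| = 29.2, so A = (25.082, 14.952). S is determined by |AS| = 21.0 and |SK| = 26.0 together: it lies at the intersection of circle(A, 21.0) and circle(K, 26.0). With |AK| = 28.632, the foot of the radical line on AK is 10.212 from A and the perpendicular offset is √(21.0² − 10.212²) = 18.350. Taking the right-of-AK solution: S = (24.209, -6.0302).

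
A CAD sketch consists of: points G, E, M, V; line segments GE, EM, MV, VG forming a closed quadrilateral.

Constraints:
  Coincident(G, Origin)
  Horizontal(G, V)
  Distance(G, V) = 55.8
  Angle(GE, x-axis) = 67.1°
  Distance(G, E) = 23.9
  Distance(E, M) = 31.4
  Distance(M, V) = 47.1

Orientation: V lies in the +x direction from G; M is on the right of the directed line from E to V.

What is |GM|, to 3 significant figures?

13.5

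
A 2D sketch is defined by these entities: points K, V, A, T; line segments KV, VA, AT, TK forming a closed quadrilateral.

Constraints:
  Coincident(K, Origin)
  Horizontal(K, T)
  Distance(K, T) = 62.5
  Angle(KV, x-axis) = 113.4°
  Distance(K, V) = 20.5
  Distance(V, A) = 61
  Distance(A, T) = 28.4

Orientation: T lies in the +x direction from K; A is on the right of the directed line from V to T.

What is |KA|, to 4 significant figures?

44.32

K is at the origin; K and T share the same y with |KT| = 62.5 and T in +x, so T = (62.5, 0). KV runs at 113.4° with |KV| = 20.5, so V = (-8.142, 18.81). A is determined by |VA| = 61.0 and |AT| = 28.4 together: it lies at the intersection of circle(V, 61.0) and circle(T, 28.4). With |VT| = 73.10, the foot of the radical line on VT is 56.49 from V and the perpendicular offset is √(61.0² − 56.49²) = 23.03. Taking the right-of-VT solution: A = (40.51, -17.98).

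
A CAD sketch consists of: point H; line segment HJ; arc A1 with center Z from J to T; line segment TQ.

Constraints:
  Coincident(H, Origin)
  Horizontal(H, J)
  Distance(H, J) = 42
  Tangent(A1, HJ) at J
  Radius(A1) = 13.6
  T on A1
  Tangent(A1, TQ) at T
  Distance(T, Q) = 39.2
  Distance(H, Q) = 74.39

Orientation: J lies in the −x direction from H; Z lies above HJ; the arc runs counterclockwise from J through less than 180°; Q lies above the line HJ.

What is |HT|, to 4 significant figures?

36.84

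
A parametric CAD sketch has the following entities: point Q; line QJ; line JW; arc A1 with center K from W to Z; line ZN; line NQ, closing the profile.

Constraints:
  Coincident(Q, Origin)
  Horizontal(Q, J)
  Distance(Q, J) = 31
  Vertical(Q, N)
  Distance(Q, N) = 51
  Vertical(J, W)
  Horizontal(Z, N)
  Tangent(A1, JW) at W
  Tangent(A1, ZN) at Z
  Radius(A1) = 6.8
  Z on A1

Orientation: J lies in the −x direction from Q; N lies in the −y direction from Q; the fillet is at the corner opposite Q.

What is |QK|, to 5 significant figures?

50.391

QN is vertical with |QN| = 51.0 and N on the −y side, so N = (0.0000, -51.000). The virtual corner opposite Q is at (-31.000, -51.000). Since A1 is tangent to JW there, KW ⟂ JW and the tangent condition forces KZ to be normal to ZN, with radius 6.8, so the center K sits 6.8 in from both sides at K = (-24.200, -44.200). Then |QK| = |K − Q| = 50.391.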